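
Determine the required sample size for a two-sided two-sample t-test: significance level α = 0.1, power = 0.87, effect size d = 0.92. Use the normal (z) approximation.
n = 19 per group

Sample size formula (two-sample t-test, normal approximation):
n = 2 · ((z_{α/2} + z_β) / d)²

z_{α/2} = 1.645 (for α = 0.1, two-sided)
z_β = 1.126 (for power = 0.87)
d = 0.92

n = 2 · ((1.645 + 1.126) / 0.92)²
n = 2 · (3.012)²
n ≈ 18.14
Round up to the next whole number: n = 19 per group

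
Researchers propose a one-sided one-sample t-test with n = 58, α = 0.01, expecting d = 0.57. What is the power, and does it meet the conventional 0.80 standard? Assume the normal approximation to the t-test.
Power ≈ 0.98; the study is adequately powered (power ≥ 0.80)

Power calculation (one-sample t-test, normal approximation):
z_β = d · √n - z_α
z_β = 0.57 · √58 - 2.326
z_β = 0.57 · 7.616 - 2.326
z_β = 2.015

Power = Φ(z_β) = Φ(2.015) ≈ 0.978

Effect size d = 0.57 is medium by Cohen's convention (0.2/0.5/0.8).

Threshold: power ≥ 0.80 is conventionally adequate.
Power ≈ 0.98 → the study is adequately powered (power ≥ 0.80).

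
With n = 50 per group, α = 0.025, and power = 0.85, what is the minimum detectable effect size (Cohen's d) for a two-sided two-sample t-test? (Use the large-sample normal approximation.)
d ≈ 0.66

Minimum detectable effect (two-sample t-test, normal approximation):
d = (z_{α/2} + z_β) / √(n/2)
d = (2.241 + 1.036) / √(50/2)
d = 3.278 / 5.000
d ≈ 0.66

By Cohen's convention (0.2 small / 0.5 medium / 0.8 large): medium effect.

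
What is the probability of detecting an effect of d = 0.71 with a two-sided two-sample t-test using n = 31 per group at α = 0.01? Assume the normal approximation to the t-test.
Power ≈ 0.59

Power calculation (two-sample t-test, normal approximation):
z_β = d · √(n/2) - z_{α/2}
z_β = 0.71 · √(31/2) - 2.576
z_β = 0.71 · 3.937 - 2.576
z_β = 0.219

Power = Φ(z_β) = Φ(0.219) ≈ 0.587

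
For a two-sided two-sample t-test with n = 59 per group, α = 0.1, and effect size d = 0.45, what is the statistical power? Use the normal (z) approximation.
Power ≈ 0.79

Power calculation (two-sample t-test, normal approximation):
z_β = d · √(n/2) - z_{α/2}
z_β = 0.45 · √(59/2) - 1.645
z_β = 0.45 · 5.431 - 1.645
z_β = 0.799

Power = Φ(z_β) = Φ(0.799) ≈ 0.788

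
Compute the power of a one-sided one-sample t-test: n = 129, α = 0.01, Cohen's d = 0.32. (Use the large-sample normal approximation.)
Power ≈ 0.90

Power calculation (one-sample t-test, normal approximation):
z_β = d · √n - z_α
z_β = 0.32 · √129 - 2.326
z_β = 0.32 · 11.358 - 2.326
z_β = 1.308

Power = Φ(z_β) = Φ(1.308) ≈ 0.905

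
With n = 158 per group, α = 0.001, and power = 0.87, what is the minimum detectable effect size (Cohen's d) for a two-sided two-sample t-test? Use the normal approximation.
d ≈ 0.50

Minimum detectable effect (two-sample t-test, normal approximation):
d = (z_{α/2} + z_β) / √(n/2)
d = (3.291 + 1.126) / √(158/2)
d = 4.417 / 8.888
d ≈ 0.50

By Cohen's convention (0.2 small / 0.5 medium / 0.8 large): medium effect.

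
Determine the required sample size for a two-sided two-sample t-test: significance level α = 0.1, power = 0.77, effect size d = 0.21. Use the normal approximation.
n = 258 per group

Sample size formula (two-sample t-test, normal approximation):
n = 2 · ((z_{α/2} + z_β) / d)²

z_{α/2} = 1.645 (for α = 0.1, two-sided)
z_β = 0.739 (for power = 0.77)
d = 0.21

n = 2 · ((1.645 + 0.739) / 0.21)²
n = 2 · (11.352)²
n ≈ 257.74
Round up to the next whole number: n = 258 per group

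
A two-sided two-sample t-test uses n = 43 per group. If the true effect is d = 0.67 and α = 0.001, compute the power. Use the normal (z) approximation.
Power ≈ 0.43

Power calculation (two-sample t-test, normal approximation):
z_β = d · √(n/2) - z_{α/2}
z_β = 0.67 · √(43/2) - 3.291
z_β = 0.67 · 4.637 - 3.291
z_β = -0.184

Power = Φ(z_β) = Φ(-0.184) ≈ 0.427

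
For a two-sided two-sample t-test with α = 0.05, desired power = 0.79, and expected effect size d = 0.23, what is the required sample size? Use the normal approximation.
n = 290 per group

Sample size formula (two-sample t-test, normal approximation):
n = 2 · ((z_{α/2} + z_β) / d)²

z_{α/2} = 1.960 (for α = 0.05, two-sided)
z_β = 0.806 (for power = 0.79)
d = 0.23

n = 2 · ((1.960 + 0.806) / 0.23)²
n = 2 · (12.026)²
n ≈ 289.25
Round up to the next whole number: n = 290 per group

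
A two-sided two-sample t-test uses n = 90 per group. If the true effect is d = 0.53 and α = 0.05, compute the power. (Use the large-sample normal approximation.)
Power ≈ 0.94

Power calculation (two-sample t-test, normal approximation):
z_β = d · √(n/2) - z_{α/2}
z_β = 0.53 · √(90/2) - 1.960
z_β = 0.53 · 6.708 - 1.960
z_β = 1.595

Power = Φ(z_β) = Φ(1.595) ≈ 0.945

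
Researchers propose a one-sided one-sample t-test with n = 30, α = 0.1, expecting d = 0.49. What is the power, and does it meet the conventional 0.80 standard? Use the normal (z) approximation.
Power ≈ 0.92; the study is adequately powered (power ≥ 0.80)

Power calculation (one-sample t-test, normal approximation):
z_β = d · √n - z_α
z_β = 0.49 · √30 - 1.282
z_β = 0.49 · 5.477 - 1.282
z_β = 1.402

Power = Φ(z_β) = Φ(1.402) ≈ 0.920

Effect size d = 0.49 is small by Cohen's convention (0.2/0.5/0.8).

Threshold: power ≥ 0.80 is conventionally adequate.
Power ≈ 0.92 → the study is adequately powered (power ≥ 0.80).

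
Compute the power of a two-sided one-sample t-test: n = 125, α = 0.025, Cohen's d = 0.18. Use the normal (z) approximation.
Power ≈ 0.41

Power calculation (one-sample t-test, normal approximation):
z_β = d · √n - z_{α/2}
z_β = 0.18 · √125 - 2.241
z_β = 0.18 · 11.180 - 2.241
z_β = -0.229

Power = Φ(z_β) = Φ(-0.229) ≈ 0.409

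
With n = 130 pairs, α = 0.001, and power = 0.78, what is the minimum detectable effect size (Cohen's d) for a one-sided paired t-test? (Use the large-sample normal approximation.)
d ≈ 0.34

Minimum detectable effect (paired t-test, normal approximation):
d = (z_α + z_β) / √n
d = (3.090 + 0.772) / √130
d = 3.862 / 11.402
d ≈ 0.34

By Cohen's convention (0.2 small / 0.5 medium / 0.8 large): small effect.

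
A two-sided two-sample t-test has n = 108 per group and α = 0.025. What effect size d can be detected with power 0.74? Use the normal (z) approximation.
d ≈ 0.39

Minimum detectable effect (two-sample t-test, normal approximation):
d = (z_{α/2} + z_β) / √(n/2)
d = (2.241 + 0.643) / √(108/2)
d = 2.885 / 7.348
d ≈ 0.39

By Cohen's convention (0.2 small / 0.5 medium / 0.8 large): small effect.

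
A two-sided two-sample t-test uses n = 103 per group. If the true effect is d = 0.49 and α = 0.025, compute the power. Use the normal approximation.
Power ≈ 0.90

Power calculation (two-sample t-test, normal approximation):
z_β = d · √(n/2) - z_{α/2}
z_β = 0.49 · √(103/2) - 2.241
z_β = 0.49 · 7.176 - 2.241
z_β = 1.275

Power = Φ(z_β) = Φ(1.275) ≈ 0.899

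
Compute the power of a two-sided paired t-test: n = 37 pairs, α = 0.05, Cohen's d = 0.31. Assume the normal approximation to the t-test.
Power ≈ 0.47

Power calculation (paired t-test, normal approximation):
z_β = d · √n - z_{α/2}
z_β = 0.31 · √37 - 1.960
z_β = 0.31 · 6.083 - 1.960
z_β = -0.074

Power = Φ(z_β) = Φ(-0.074) ≈ 0.470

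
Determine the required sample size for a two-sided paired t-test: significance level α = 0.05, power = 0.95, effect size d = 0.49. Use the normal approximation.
n = 55 pairs

Sample size formula (paired t-test, normal approximation):
n = ((z_{α/2} + z_β) / d)²

z_{α/2} = 1.960 (for α = 0.05, two-sided)
z_β = 1.645 (for power = 0.95)
d = 0.49

n = ((1.960 + 1.645) / 0.49)²
n = (7.357)²
n ≈ 54.13
Round up to the next whole number: n = 55 pairs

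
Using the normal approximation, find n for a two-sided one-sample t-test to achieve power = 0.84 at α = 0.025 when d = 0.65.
n = 25

Sample size formula (one-sample t-test, normal approximation):
n = ((z_{α/2} + z_β) / d)²

z_{α/2} = 2.241 (for α = 0.025, two-sided)
z_β = 0.994 (for power = 0.84)
d = 0.65

n = ((2.241 + 0.994) / 0.65)²
n = (4.977)²
n ≈ 24.77
Round up to the next whole number: n = 25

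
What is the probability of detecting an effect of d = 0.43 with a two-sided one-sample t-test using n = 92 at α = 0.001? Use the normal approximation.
Power ≈ 0.80

Power calculation (one-sample t-test, normal approximation):
z_β = d · √n - z_{α/2}
z_β = 0.43 · √92 - 3.291
z_β = 0.43 · 9.592 - 3.291
z_β = 0.834

Power = Φ(z_β) = Φ(0.834) ≈ 0.798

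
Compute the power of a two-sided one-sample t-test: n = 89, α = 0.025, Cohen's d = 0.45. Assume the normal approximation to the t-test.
Power ≈ 0.98

Power calculation (one-sample t-test, normal approximation):
z_β = d · √n - z_{α/2}
z_β = 0.45 · √89 - 2.241
z_β = 0.45 · 9.434 - 2.241
z_β = 2.004

Power = Φ(z_β) = Φ(2.004) ≈ 0.977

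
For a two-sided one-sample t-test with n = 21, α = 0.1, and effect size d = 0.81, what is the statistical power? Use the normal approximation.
Power ≈ 0.98

Power calculation (one-sample t-test, normal approximation):
z_β = d · √n - z_{α/2}
z_β = 0.81 · √21 - 1.645
z_β = 0.81 · 4.583 - 1.645
z_β = 2.067

Power = Φ(z_β) = Φ(2.067) ≈ 0.981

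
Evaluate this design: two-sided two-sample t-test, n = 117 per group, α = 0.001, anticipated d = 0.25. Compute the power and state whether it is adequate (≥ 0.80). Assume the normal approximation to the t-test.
Power ≈ 0.08; the study is underpowered (power < 0.80)

Power calculation (two-sample t-test, normal approximation):
z_β = d · √(n/2) - z_{α/2}
z_β = 0.25 · √(117/2) - 3.291
z_β = 0.25 · 7.649 - 3.291
z_β = -1.378

Power = Φ(z_β) = Φ(-1.378) ≈ 0.084

Effect size d = 0.25 is small by Cohen's convention (0.2/0.5/0.8).

Threshold: power ≥ 0.80 is conventionally adequate.
Power ≈ 0.08 → the study is underpowered (power < 0.80).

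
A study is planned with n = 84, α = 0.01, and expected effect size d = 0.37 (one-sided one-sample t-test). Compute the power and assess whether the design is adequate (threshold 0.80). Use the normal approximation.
Power ≈ 0.86; the study is adequately powered (power ≥ 0.80)

Power calculation (one-sample t-test, normal approximation):
z_β = d · √n - z_α
z_β = 0.37 · √84 - 2.326
z_β = 0.37 · 9.165 - 2.326
z_β = 1.065

Power = Φ(z_β) = Φ(1.065) ≈ 0.857

Effect size d = 0.37 is small by Cohen's convention (0.2/0.5/0.8).

Threshold: power ≥ 0.80 is conventionally adequate.
Power ≈ 0.86 → the study is adequately powered (power ≥ 0.80).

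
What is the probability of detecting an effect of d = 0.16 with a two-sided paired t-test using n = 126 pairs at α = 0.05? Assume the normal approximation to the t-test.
Power ≈ 0.43

Power calculation (paired t-test, normal approximation):
z_β = d · √n - z_{α/2}
z_β = 0.16 · √126 - 1.960
z_β = 0.16 · 11.225 - 1.960
z_β = -0.164

Power = Φ(z_β) = Φ(-0.164) ≈ 0.435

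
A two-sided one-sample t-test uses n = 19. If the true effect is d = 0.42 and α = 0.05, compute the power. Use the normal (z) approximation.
Power ≈ 0.45

Power calculation (one-sample t-test, normal approximation):
z_β = d · √n - z_{α/2}
z_β = 0.42 · √19 - 1.960
z_β = 0.42 · 4.359 - 1.960
z_β = -0.129

Power = Φ(z_β) = Φ(-0.129) ≈ 0.449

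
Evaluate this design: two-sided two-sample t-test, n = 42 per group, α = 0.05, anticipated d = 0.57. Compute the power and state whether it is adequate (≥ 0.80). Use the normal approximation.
Power ≈ 0.74; the study is underpowered (power < 0.80)

Power calculation (two-sample t-test, normal approximation):
z_β = d · √(n/2) - z_{α/2}
z_β = 0.57 · √(42/2) - 1.960
z_β = 0.57 · 4.583 - 1.960
z_β = 0.652

Power = Φ(z_β) = Φ(0.652) ≈ 0.743

Effect size d = 0.57 is medium by Cohen's convention (0.2/0.5/0.8).

Threshold: power ≥ 0.80 is conventionally adequate.
Power ≈ 0.74 → the study is underpowered (power < 0.80).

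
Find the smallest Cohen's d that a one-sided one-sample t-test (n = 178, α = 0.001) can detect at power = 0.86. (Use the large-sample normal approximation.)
d ≈ 0.31

Minimum detectable effect (one-sample t-test, normal approximation):
d = (z_α + z_β) / √n
d = (3.090 + 1.080) / √178
d = 4.171 / 13.342
d ≈ 0.31

By Cohen's convention (0.2 small / 0.5 medium / 0.8 large): small effect.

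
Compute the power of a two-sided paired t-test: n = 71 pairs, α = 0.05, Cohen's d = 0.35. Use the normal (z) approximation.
Power ≈ 0.84

Power calculation (paired t-test, normal approximation):
z_β = d · √n - z_{α/2}
z_β = 0.35 · √71 - 1.960
z_β = 0.35 · 8.426 - 1.960
z_β = 0.989

Power = Φ(z_β) = Φ(0.989) ≈ 0.839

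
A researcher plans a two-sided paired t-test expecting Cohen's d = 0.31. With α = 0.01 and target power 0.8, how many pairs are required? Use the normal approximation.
n = 122 pairs

Sample size formula (paired t-test, normal approximation):
n = ((z_{α/2} + z_β) / d)²

z_{α/2} = 2.576 (for α = 0.01, two-sided)
z_β = 0.842 (for power = 0.8)
d = 0.31

n = ((2.576 + 0.842) / 0.31)²
n = (11.026)²
n ≈ 121.57
Round up to the next whole number: n = 122 pairs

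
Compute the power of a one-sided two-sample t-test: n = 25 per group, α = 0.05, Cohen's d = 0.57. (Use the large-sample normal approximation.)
Power ≈ 0.64

Power calculation (two-sample t-test, normal approximation):
z_β = d · √(n/2) - z_α
z_β = 0.57 · √(25/2) - 1.645
z_β = 0.57 · 3.536 - 1.645
z_β = 0.370

Power = Φ(z_β) = Φ(0.370) ≈ 0.644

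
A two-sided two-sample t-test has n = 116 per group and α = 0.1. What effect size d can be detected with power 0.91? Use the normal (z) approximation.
d ≈ 0.39

Minimum detectable effect (two-sample t-test, normal approximation):
d = (z_{α/2} + z_β) / √(n/2)
d = (1.645 + 1.341) / √(116/2)
d = 2.986 / 7.616
d ≈ 0.39

By Cohen's convention (0.2 small / 0.5 medium / 0.8 large): small effect.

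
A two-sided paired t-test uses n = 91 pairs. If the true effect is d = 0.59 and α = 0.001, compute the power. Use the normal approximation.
Power ≈ 0.99

Power calculation (paired t-test, normal approximation):
z_β = d · √n - z_{α/2}
z_β = 0.59 · √91 - 3.291
z_β = 0.59 · 9.539 - 3.291
z_β = 2.338

Power = Φ(z_β) = Φ(2.338) ≈ 0.990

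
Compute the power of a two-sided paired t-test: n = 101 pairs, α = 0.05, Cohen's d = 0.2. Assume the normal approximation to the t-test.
Power ≈ 0.52

Power calculation (paired t-test, normal approximation):
z_β = d · √n - z_{α/2}
z_β = 0.2 · √101 - 1.960
z_β = 0.2 · 10.050 - 1.960
z_β = 0.050

Power = Φ(z_β) = Φ(0.050) ≈ 0.520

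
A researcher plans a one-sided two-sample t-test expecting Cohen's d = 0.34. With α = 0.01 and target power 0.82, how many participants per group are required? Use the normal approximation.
n = 182 per group

Sample size formula (two-sample t-test, normal approximation):
n = 2 · ((z_α + z_β) / d)²

z_α = 2.326 (for α = 0.01, one-sided)
z_β = 0.915 (for power = 0.82)
d = 0.34

n = 2 · ((2.326 + 0.915) / 0.34)²
n = 2 · (9.532)²
n ≈ 181.72
Round up to the next whole number: n = 182 per group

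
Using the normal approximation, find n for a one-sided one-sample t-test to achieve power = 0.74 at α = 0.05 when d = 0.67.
n = 12

Sample size formula (one-sample t-test, normal approximation):
n = ((z_α + z_β) / d)²

z_α = 1.645 (for α = 0.05, one-sided)
z_β = 0.643 (for power = 0.74)
d = 0.67

n = ((1.645 + 0.643) / 0.67)²
n = (3.415)²
n ≈ 11.66
Round up to the next whole number: n = 12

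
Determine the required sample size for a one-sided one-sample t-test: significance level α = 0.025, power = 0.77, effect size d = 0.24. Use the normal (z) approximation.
n = 127

Sample size formula (one-sample t-test, normal approximation):
n = ((z_α + z_β) / d)²

z_α = 1.960 (for α = 0.025, one-sided)
z_β = 0.739 (for power = 0.77)
d = 0.24

n = ((1.960 + 0.739) / 0.24)²
n = (11.246)²
n ≈ 126.47
Round up to the next whole number: n = 127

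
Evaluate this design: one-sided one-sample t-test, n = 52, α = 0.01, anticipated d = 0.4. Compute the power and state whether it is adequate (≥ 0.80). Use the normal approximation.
Power ≈ 0.71; the study is underpowered (power < 0.80)

Power calculation (one-sample t-test, normal approximation):
z_β = d · √n - z_α
z_β = 0.4 · √52 - 2.326
z_β = 0.4 · 7.211 - 2.326
z_β = 0.558

Power = Φ(z_β) = Φ(0.558) ≈ 0.712

Effect size d = 0.4 is small by Cohen's convention (0.2/0.5/0.8).

Threshold: power ≥ 0.80 is conventionally adequate.
Power ≈ 0.71 → the study is underpowered (power < 0.80).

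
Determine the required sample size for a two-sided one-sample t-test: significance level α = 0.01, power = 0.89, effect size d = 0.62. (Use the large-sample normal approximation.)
n = 38

Sample size formula (one-sample t-test, normal approximation):
n = ((z_{α/2} + z_β) / d)²

z_{α/2} = 2.576 (for α = 0.01, two-sided)
z_β = 1.227 (for power = 0.89)
d = 0.62

n = ((2.576 + 1.227) / 0.62)²
n = (6.134)²
n ≈ 37.63
Round up to the next whole number: n = 38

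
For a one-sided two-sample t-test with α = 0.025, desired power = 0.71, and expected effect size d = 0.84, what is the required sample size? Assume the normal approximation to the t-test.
n = 18 per group

Sample size formula (two-sample t-test, normal approximation):
n = 2 · ((z_α + z_β) / d)²

z_α = 1.960 (for α = 0.025, one-sided)
z_β = 0.553 (for power = 0.71)
d = 0.84

n = 2 · ((1.960 + 0.553) / 0.84)²
n = 2 · (2.992)²
n ≈ 17.90
Round up to the next whole number: n = 18 per group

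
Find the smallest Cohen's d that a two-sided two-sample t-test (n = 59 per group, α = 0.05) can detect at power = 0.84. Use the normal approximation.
d ≈ 0.54

Minimum detectable effect (two-sample t-test, normal approximation):
d = (z_{α/2} + z_β) / √(n/2)
d = (1.960 + 0.994) / √(59/2)
d = 2.954 / 5.431
d ≈ 0.54

By Cohen's convention (0.2 small / 0.5 medium / 0.8 large): medium effect.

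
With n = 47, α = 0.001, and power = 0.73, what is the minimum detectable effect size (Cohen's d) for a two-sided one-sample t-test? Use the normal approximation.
d ≈ 0.57

Minimum detectable effect (one-sample t-test, normal approximation):
d = (z_{α/2} + z_β) / √n
d = (3.291 + 0.613) / √47
d = 3.903 / 6.856
d ≈ 0.57

By Cohen's convention (0.2 small / 0.5 medium / 0.8 large): medium effect.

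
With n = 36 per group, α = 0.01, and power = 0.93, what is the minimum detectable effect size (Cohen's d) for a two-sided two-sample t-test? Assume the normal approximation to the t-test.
d ≈ 0.95

Minimum detectable effect (two-sample t-test, normal approximation):
d = (z_{α/2} + z_β) / √(n/2)
d = (2.576 + 1.476) / √(36/2)
d = 4.052 / 4.243
d ≈ 0.95

By Cohen's convention (0.2 small / 0.5 medium / 0.8 large): large effect.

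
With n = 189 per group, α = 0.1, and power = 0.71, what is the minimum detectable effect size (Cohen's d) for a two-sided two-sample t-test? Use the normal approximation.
d ≈ 0.23

Minimum detectable effect (two-sample t-test, normal approximation):
d = (z_{α/2} + z_β) / √(n/2)
d = (1.645 + 0.553) / √(189/2)
d = 2.198 / 9.721
d ≈ 0.23

By Cohen's convention (0.2 small / 0.5 medium / 0.8 large): small effect.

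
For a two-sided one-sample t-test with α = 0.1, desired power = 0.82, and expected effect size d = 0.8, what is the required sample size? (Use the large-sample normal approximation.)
n = 11

Sample size formula (one-sample t-test, normal approximation):
n = ((z_{α/2} + z_β) / d)²

z_{α/2} = 1.645 (for α = 0.1, two-sided)
z_β = 0.915 (for power = 0.82)
d = 0.8

n = ((1.645 + 0.915) / 0.8)²
n = (3.200)²
n ≈ 10.24
Round up to the next whole number: n = 11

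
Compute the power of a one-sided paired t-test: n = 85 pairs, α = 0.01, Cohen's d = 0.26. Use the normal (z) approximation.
Power ≈ 0.53

Power calculation (paired t-test, normal approximation):
z_β = d · √n - z_α
z_β = 0.26 · √85 - 2.326
z_β = 0.26 · 9.220 - 2.326
z_β = 0.071

Power = Φ(z_β) = Φ(0.071) ≈ 0.528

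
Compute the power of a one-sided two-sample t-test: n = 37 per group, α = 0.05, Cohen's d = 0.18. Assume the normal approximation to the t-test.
Power ≈ 0.19

Power calculation (two-sample t-test, normal approximation):
z_β = d · √(n/2) - z_α
z_β = 0.18 · √(37/2) - 1.645
z_β = 0.18 · 4.301 - 1.645
z_β = -0.871

Power = Φ(z_β) = Φ(-0.871) ≈ 0.192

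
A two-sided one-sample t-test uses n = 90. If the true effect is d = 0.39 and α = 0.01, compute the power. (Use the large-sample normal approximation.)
Power ≈ 0.87

Power calculation (one-sample t-test, normal approximation):
z_β = d · √n - z_{α/2}
z_β = 0.39 · √90 - 2.576
z_β = 0.39 · 9.487 - 2.576
z_β = 1.124

Power = Φ(z_β) = Φ(1.124) ≈ 0.870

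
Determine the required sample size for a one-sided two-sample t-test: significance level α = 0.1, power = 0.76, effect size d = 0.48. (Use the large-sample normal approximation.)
n = 35 per group

Sample size formula (two-sample t-test, normal approximation):
n = 2 · ((z_α + z_β) / d)²

z_α = 1.282 (for α = 0.1, one-sided)
z_β = 0.706 (for power = 0.76)
d = 0.48

n = 2 · ((1.282 + 0.706) / 0.48)²
n = 2 · (4.142)²
n ≈ 34.31
Round up to the next whole number: n = 35 per group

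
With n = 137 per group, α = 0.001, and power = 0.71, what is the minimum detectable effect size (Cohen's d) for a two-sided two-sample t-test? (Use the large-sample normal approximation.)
d ≈ 0.46

Minimum detectable effect (two-sample t-test, normal approximation):
d = (z_{α/2} + z_β) / √(n/2)
d = (3.291 + 0.553) / √(137/2)
d = 3.844 / 8.276
d ≈ 0.46

By Cohen's convention (0.2 small / 0.5 medium / 0.8 large): small effect.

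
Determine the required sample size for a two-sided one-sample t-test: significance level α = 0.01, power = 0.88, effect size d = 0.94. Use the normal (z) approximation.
n = 16

Sample size formula (one-sample t-test, normal approximation):
n = ((z_{α/2} + z_β) / d)²

z_{α/2} = 2.576 (for α = 0.01, two-sided)
z_β = 1.175 (for power = 0.88)
d = 0.94

n = ((2.576 + 1.175) / 0.94)²
n = (3.990)²
n ≈ 15.92
Round up to the next whole number: n = 16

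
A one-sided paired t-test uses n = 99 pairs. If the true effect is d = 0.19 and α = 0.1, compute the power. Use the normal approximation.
Power ≈ 0.73

Power calculation (paired t-test, normal approximation):
z_β = d · √n - z_α
z_β = 0.19 · √99 - 1.282
z_β = 0.19 · 9.950 - 1.282
z_β = 0.609

Power = Φ(z_β) = Φ(0.609) ≈ 0.729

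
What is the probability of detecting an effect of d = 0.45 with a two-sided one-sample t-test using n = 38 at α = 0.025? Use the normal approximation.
Power ≈ 0.70

Power calculation (one-sample t-test, normal approximation):
z_β = d · √n - z_{α/2}
z_β = 0.45 · √38 - 2.241
z_β = 0.45 · 6.164 - 2.241
z_β = 0.533

Power = Φ(z_β) = Φ(0.533) ≈ 0.703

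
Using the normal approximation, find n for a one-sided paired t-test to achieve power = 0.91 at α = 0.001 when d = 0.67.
n = 44 pairs

Sample size formula (paired t-test, normal approximation):
n = ((z_α + z_β) / d)²

z_α = 3.090 (for α = 0.001, one-sided)
z_β = 1.341 (for power = 0.91)
d = 0.67

n = ((3.090 + 1.341) / 0.67)²
n = (6.613)²
n ≈ 43.73
Round up to the next whole number: n = 44 pairs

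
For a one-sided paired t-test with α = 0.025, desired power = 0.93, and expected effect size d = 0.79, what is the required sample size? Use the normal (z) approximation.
n = 19 pairs

Sample size formula (paired t-test, normal approximation):
n = ((z_α + z_β) / d)²

z_α = 1.960 (for α = 0.025, one-sided)
z_β = 1.476 (for power = 0.93)
d = 0.79

n = ((1.960 + 1.476) / 0.79)²
n = (4.349)²
n ≈ 18.91
Round up to the next whole number: n = 19 pairs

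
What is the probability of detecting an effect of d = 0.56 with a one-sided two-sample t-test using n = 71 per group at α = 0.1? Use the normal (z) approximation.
Power ≈ 0.98

Power calculation (two-sample t-test, normal approximation):
z_β = d · √(n/2) - z_α
z_β = 0.56 · √(71/2) - 1.282
z_β = 0.56 · 5.958 - 1.282
z_β = 2.055

Power = Φ(z_β) = Φ(2.055) ≈ 0.980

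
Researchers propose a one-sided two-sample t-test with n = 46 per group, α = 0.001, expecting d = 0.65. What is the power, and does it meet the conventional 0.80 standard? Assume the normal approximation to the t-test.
Power ≈ 0.51; the study is underpowered (power < 0.80)

Power calculation (two-sample t-test, normal approximation):
z_β = d · √(n/2) - z_α
z_β = 0.65 · √(46/2) - 3.090
z_β = 0.65 · 4.796 - 3.090
z_β = 0.027

Power = Φ(z_β) = Φ(0.027) ≈ 0.511

Effect size d = 0.65 is medium by Cohen's convention (0.2/0.5/0.8).

Threshold: power ≥ 0.80 is conventionally adequate.
Power ≈ 0.51 → the study is underpowered (power < 0.80).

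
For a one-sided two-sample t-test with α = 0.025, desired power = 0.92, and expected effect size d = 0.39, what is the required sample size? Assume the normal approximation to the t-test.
n = 149 per group

Sample size formula (two-sample t-test, normal approximation):
n = 2 · ((z_α + z_β) / d)²

z_α = 1.960 (for α = 0.025, one-sided)
z_β = 1.405 (for power = 0.92)
d = 0.39

n = 2 · ((1.960 + 1.405) / 0.39)²
n = 2 · (8.628)²
n ≈ 148.88
Round up to the next whole number: n = 149 per group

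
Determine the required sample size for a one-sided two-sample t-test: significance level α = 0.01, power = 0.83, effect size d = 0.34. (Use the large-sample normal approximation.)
n = 187 per group

Sample size formula (two-sample t-test, normal approximation):
n = 2 · ((z_α + z_β) / d)²

z_α = 2.326 (for α = 0.01, one-sided)
z_β = 0.954 (for power = 0.83)
d = 0.34

n = 2 · ((2.326 + 0.954) / 0.34)²
n = 2 · (9.647)²
n ≈ 186.13
Round up to the next whole number: n = 187 per group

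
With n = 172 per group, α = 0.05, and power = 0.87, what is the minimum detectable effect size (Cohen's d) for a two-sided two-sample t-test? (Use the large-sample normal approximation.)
d ≈ 0.33

Minimum detectable effect (two-sample t-test, normal approximation):
d = (z_{α/2} + z_β) / √(n/2)
d = (1.960 + 1.126) / √(172/2)
d = 3.086 / 9.274
d ≈ 0.33

By Cohen's convention (0.2 small / 0.5 medium / 0.8 large): small effect.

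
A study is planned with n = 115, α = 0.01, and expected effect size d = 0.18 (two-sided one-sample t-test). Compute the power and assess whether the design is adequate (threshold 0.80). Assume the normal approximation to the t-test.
Power ≈ 0.26; the study is underpowered (power < 0.80)

Power calculation (one-sample t-test, normal approximation):
z_β = d · √n - z_{α/2}
z_β = 0.18 · √115 - 2.576
z_β = 0.18 · 10.724 - 2.576
z_β = -0.646

Power = Φ(z_β) = Φ(-0.646) ≈ 0.259

Effect size d = 0.18 is very small by Cohen's convention (0.2/0.5/0.8).

Threshold: power ≥ 0.80 is conventionally adequate.
Power ≈ 0.26 → the study is underpowered (power < 0.80).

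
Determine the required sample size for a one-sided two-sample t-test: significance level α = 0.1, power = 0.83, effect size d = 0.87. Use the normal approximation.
n = 14 per group

Sample size formula (two-sample t-test, normal approximation):
n = 2 · ((z_α + z_β) / d)²

z_α = 1.282 (for α = 0.1, one-sided)
z_β = 0.954 (for power = 0.83)
d = 0.87

n = 2 · ((1.282 + 0.954) / 0.87)²
n = 2 · (2.570)²
n ≈ 13.21
Round up to the next whole number: n = 14 per group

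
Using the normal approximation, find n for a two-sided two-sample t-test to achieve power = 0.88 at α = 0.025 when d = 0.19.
n = 647 per group

Sample size formula (two-sample t-test, normal approximation):
n = 2 · ((z_{α/2} + z_β) / d)²

z_{α/2} = 2.241 (for α = 0.025, two-sided)
z_β = 1.175 (for power = 0.88)
d = 0.19

n = 2 · ((2.241 + 1.175) / 0.19)²
n = 2 · (17.979)²
n ≈ 646.49
Round up to the next whole number: n = 647 per group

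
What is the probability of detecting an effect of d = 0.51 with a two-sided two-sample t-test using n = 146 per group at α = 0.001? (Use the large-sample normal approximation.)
Power ≈ 0.86

Power calculation (two-sample t-test, normal approximation):
z_β = d · √(n/2) - z_{α/2}
z_β = 0.51 · √(146/2) - 3.291
z_β = 0.51 · 8.544 - 3.291
z_β = 1.067

Power = Φ(z_β) = Φ(1.067) ≈ 0.857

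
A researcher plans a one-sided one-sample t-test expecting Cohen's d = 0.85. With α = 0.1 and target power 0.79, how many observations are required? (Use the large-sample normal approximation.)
n = 7

Sample size formula (one-sample t-test, normal approximation):
n = ((z_α + z_β) / d)²

z_α = 1.282 (for α = 0.1, one-sided)
z_β = 0.806 (for power = 0.79)
d = 0.85

n = ((1.282 + 0.806) / 0.85)²
n = (2.456)²
n ≈ 6.03
Round up to the next whole number: n = 7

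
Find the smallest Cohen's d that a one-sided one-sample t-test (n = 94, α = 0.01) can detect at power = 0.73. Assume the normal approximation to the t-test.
d ≈ 0.30

Minimum detectable effect (one-sample t-test, normal approximation):
d = (z_α + z_β) / √n
d = (2.326 + 0.613) / √94
d = 2.939 / 9.695
d ≈ 0.30

By Cohen's convention (0.2 small / 0.5 medium / 0.8 large): small effect.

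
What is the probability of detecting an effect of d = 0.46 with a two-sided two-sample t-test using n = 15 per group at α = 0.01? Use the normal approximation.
Power ≈ 0.09

Power calculation (two-sample t-test, normal approximation):
z_β = d · √(n/2) - z_{α/2}
z_β = 0.46 · √(15/2) - 2.576
z_β = 0.46 · 2.739 - 2.576
z_β = -1.316

Power = Φ(z_β) = Φ(-1.316) ≈ 0.094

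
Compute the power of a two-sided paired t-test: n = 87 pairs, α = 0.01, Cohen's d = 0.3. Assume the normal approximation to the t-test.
Power ≈ 0.59

Power calculation (paired t-test, normal approximation):
z_β = d · √n - z_{α/2}
z_β = 0.3 · √87 - 2.576
z_β = 0.3 · 9.327 - 2.576
z_β = 0.222

Power = Φ(z_β) = Φ(0.222) ≈ 0.588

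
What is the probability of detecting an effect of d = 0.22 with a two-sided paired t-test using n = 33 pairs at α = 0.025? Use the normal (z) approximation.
Power ≈ 0.16

Power calculation (paired t-test, normal approximation):
z_β = d · √n - z_{α/2}
z_β = 0.22 · √33 - 2.241
z_β = 0.22 · 5.745 - 2.241
z_β = -0.978

Power = Φ(z_β) = Φ(-0.978) ≈ 0.164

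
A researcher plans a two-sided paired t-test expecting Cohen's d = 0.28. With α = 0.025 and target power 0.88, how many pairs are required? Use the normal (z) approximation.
n = 149 pairs

Sample size formula (paired t-test, normal approximation):
n = ((z_{α/2} + z_β) / d)²

z_{α/2} = 2.241 (for α = 0.025, two-sided)
z_β = 1.175 (for power = 0.88)
d = 0.28

n = ((2.241 + 1.175) / 0.28)²
n = (12.200)²
n ≈ 148.84
Round up to the next whole number: n = 149 pairs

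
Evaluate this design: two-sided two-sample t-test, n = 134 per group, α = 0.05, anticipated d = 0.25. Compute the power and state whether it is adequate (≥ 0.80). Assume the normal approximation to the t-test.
Power ≈ 0.53; the study is underpowered (power < 0.80)

Power calculation (two-sample t-test, normal approximation):
z_β = d · √(n/2) - z_{α/2}
z_β = 0.25 · √(134/2) - 1.960
z_β = 0.25 · 8.185 - 1.960
z_β = 0.086

Power = Φ(z_β) = Φ(0.086) ≈ 0.534

Effect size d = 0.25 is small by Cohen's convention (0.2/0.5/0.8).

Threshold: power ≥ 0.80 is conventionally adequate.
Power ≈ 0.53 → the study is underpowered (power < 0.80).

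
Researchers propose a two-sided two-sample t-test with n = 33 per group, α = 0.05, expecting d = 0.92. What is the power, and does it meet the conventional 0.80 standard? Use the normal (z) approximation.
Power ≈ 0.96; the study is adequately powered (power ≥ 0.80)

Power calculation (two-sample t-test, normal approximation):
z_β = d · √(n/2) - z_{α/2}
z_β = 0.92 · √(33/2) - 1.960
z_β = 0.92 · 4.062 - 1.960
z_β = 1.777

Power = Φ(z_β) = Φ(1.777) ≈ 0.962

Effect size d = 0.92 is large by Cohen's convention (0.2/0.5/0.8).

Threshold: power ≥ 0.80 is conventionally adequate.
Power ≈ 0.96 → the study is adequately powered (power ≥ 0.80).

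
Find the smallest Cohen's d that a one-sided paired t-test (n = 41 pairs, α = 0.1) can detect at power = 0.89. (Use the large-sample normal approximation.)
d ≈ 0.39

Minimum detectable effect (paired t-test, normal approximation):
d = (z_α + z_β) / √n
d = (1.282 + 1.227) / √41
d = 2.508 / 6.403
d ≈ 0.39

By Cohen's convention (0.2 small / 0.5 medium / 0.8 large): small effect.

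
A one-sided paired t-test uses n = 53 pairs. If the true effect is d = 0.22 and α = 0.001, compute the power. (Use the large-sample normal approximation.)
Power ≈ 0.07

Power calculation (paired t-test, normal approximation):
z_β = d · √n - z_α
z_β = 0.22 · √53 - 3.090
z_β = 0.22 · 7.280 - 3.090
z_β = -1.489

Power = Φ(z_β) = Φ(-1.489) ≈ 0.068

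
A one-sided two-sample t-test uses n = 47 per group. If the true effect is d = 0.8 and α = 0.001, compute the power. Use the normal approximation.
Power ≈ 0.78

Power calculation (two-sample t-test, normal approximation):
z_β = d · √(n/2) - z_α
z_β = 0.8 · √(47/2) - 3.090
z_β = 0.8 · 4.848 - 3.090
z_β = 0.788

Power = Φ(z_β) = Φ(0.788) ≈ 0.785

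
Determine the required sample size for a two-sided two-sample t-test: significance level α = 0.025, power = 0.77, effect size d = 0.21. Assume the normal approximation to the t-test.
n = 403 per group

Sample size formula (two-sample t-test, normal approximation):
n = 2 · ((z_{α/2} + z_β) / d)²

z_{α/2} = 2.241 (for α = 0.025, two-sided)
z_β = 0.739 (for power = 0.77)
d = 0.21

n = 2 · ((2.241 + 0.739) / 0.21)²
n = 2 · (14.190)²
n ≈ 402.71
Round up to the next whole number: n = 403 per group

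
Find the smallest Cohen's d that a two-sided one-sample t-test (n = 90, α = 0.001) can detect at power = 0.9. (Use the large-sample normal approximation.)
d ≈ 0.48

Minimum detectable effect (one-sample t-test, normal approximation):
d = (z_{α/2} + z_β) / √n
d = (3.291 + 1.282) / √90
d = 4.572 / 9.487
d ≈ 0.48

By Cohen's convention (0.2 small / 0.5 medium / 0.8 large): small effect.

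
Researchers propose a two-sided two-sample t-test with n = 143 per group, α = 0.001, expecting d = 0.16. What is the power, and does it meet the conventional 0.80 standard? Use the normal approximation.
Power ≈ 0.03; the study is underpowered (power < 0.80)

Power calculation (two-sample t-test, normal approximation):
z_β = d · √(n/2) - z_{α/2}
z_β = 0.16 · √(143/2) - 3.291
z_β = 0.16 · 8.456 - 3.291
z_β = -1.938

Power = Φ(z_β) = Φ(-1.938) ≈ 0.026

Effect size d = 0.16 is very small by Cohen's convention (0.2/0.5/0.8).

Threshold: power ≥ 0.80 is conventionally adequate.
Power ≈ 0.03 → the study is underpowered (power < 0.80).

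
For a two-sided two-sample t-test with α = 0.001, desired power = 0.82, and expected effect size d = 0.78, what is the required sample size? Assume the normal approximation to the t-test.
n = 59 per group

Sample size formula (two-sample t-test, normal approximation):
n = 2 · ((z_{α/2} + z_β) / d)²

z_{α/2} = 3.291 (for α = 0.001, two-sided)
z_β = 0.915 (for power = 0.82)
d = 0.78

n = 2 · ((3.291 + 0.915) / 0.78)²
n = 2 · (5.392)²
n ≈ 58.15
Round up to the next whole number: n = 59 per group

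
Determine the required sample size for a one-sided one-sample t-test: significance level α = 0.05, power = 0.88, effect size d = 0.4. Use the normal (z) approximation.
n = 50

Sample size formula (one-sample t-test, normal approximation):
n = ((z_α + z_β) / d)²

z_α = 1.645 (for α = 0.05, one-sided)
z_β = 1.175 (for power = 0.88)
d = 0.4

n = ((1.645 + 1.175) / 0.4)²
n = (7.050)²
n ≈ 49.70
Round up to the next whole number: n = 50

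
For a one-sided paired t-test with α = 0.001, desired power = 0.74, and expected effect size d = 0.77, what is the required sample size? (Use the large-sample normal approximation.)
n = 24 pairs

Sample size formula (paired t-test, normal approximation):
n = ((z_α + z_β) / d)²

z_α = 3.090 (for α = 0.001, one-sided)
z_β = 0.643 (for power = 0.74)
d = 0.77

n = ((3.090 + 0.643) / 0.77)²
n = (4.848)²
n ≈ 23.50
Round up to the next whole number: n = 24 pairs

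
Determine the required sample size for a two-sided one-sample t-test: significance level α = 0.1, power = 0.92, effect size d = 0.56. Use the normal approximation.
n = 30

Sample size formula (one-sample t-test, normal approximation):
n = ((z_{α/2} + z_β) / d)²

z_{α/2} = 1.645 (for α = 0.1, two-sided)
z_β = 1.405 (for power = 0.92)
d = 0.56

n = ((1.645 + 1.405) / 0.56)²
n = (5.446)²
n ≈ 29.66
Round up to the next whole number: n = 30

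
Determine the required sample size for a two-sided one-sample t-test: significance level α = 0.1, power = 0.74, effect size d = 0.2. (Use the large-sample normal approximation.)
n = 131

Sample size formula (one-sample t-test, normal approximation):
n = ((z_{α/2} + z_β) / d)²

z_{α/2} = 1.645 (for α = 0.1, two-sided)
z_β = 0.643 (for power = 0.74)
d = 0.2

n = ((1.645 + 0.643) / 0.2)²
n = (11.440)²
n ≈ 130.87
Round up to the next whole number: n = 131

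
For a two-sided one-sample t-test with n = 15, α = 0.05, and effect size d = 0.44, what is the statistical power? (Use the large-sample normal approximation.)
Power ≈ 0.40

Power calculation (one-sample t-test, normal approximation):
z_β = d · √n - z_{α/2}
z_β = 0.44 · √15 - 1.960
z_β = 0.44 · 3.873 - 1.960
z_β = -0.256

Power = Φ(z_β) = Φ(-0.256) ≈ 0.399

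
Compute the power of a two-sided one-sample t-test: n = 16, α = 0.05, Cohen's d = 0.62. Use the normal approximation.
Power ≈ 0.70

Power calculation (one-sample t-test, normal approximation):
z_β = d · √n - z_{α/2}
z_β = 0.62 · √16 - 1.960
z_β = 0.62 · 4.000 - 1.960
z_β = 0.520

Power = Φ(z_β) = Φ(0.520) ≈ 0.698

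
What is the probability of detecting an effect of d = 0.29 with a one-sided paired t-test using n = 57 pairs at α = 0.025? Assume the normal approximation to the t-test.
Power ≈ 0.59

Power calculation (paired t-test, normal approximation):
z_β = d · √n - z_α
z_β = 0.29 · √57 - 1.960
z_β = 0.29 · 7.550 - 1.960
z_β = 0.229

Power = Φ(z_β) = Φ(0.229) ≈ 0.591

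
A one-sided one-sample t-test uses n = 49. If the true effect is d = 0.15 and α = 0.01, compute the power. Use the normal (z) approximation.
Power ≈ 0.10

Power calculation (one-sample t-test, normal approximation):
z_β = d · √n - z_α
z_β = 0.15 · √49 - 2.326
z_β = 0.15 · 7.000 - 2.326
z_β = -1.276

Power = Φ(z_β) = Φ(-1.276) ≈ 0.101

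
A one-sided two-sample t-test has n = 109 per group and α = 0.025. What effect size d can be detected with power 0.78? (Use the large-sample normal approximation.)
d ≈ 0.37

Minimum detectable effect (two-sample t-test, normal approximation):
d = (z_α + z_β) / √(n/2)
d = (1.960 + 0.772) / √(109/2)
d = 2.732 / 7.382
d ≈ 0.37

By Cohen's convention (0.2 small / 0.5 medium / 0.8 large): small effect.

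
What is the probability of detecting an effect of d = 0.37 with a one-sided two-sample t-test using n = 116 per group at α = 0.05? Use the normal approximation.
Power ≈ 0.88

Power calculation (two-sample t-test, normal approximation):
z_β = d · √(n/2) - z_α
z_β = 0.37 · √(116/2) - 1.645
z_β = 0.37 · 7.616 - 1.645
z_β = 1.173

Power = Φ(z_β) = Φ(1.173) ≈ 0.880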